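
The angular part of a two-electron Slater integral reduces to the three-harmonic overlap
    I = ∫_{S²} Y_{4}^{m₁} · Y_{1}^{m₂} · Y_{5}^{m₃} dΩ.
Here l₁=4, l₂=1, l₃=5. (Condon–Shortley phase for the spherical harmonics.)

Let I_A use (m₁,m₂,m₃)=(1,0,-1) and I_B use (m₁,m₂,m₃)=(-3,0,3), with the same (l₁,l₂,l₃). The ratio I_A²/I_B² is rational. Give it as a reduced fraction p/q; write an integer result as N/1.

l's match ⇒ only the (l;m) 3-j factors differ between A and B.
A: triangle coeff Δ(4,1,5) = 1/495; Σ_t [0,0]: t=0:+1/720 = 1/720; (3j)²=8/165 [(4 1 5; 1 0 -1)], sign=+1
B: triangle coeff Δ(4,1,5) = 1/495; Σ_t [0,0]: t=0:+1/5040 = 1/5040; (3j)²=16/495 [(4 1 5; -3 0 3)], sign=+1
I_A²/I_B² = (8/165)/(16/495) = 3/2

3/2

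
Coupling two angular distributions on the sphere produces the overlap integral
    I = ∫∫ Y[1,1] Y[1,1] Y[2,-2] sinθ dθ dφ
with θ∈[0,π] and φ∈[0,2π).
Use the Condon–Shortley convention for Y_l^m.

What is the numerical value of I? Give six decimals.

0.309019

Checks pass: Σm=0; 4 even; l₃=2∈[0,2].
(2·1+1)(2·1+1)(2·2+1) = 45
Δ: 0! 2! 2! / 5! → 1/30
sum: t=0:+1/1 = 1/1
3j²(1 1 2; 0 0 0) = Δ·Π!·Σ² = 2/15  (sign +1)
sum: t=0:+1/4 = 1/4
3j²(1 1 2; 1 1 -2) = Δ·Π!·Σ² = 1/5  (sign +1)
combine: 4πI² = 45·2/15·1/5 = 6/5
take √, sign +1: I = 0.30901936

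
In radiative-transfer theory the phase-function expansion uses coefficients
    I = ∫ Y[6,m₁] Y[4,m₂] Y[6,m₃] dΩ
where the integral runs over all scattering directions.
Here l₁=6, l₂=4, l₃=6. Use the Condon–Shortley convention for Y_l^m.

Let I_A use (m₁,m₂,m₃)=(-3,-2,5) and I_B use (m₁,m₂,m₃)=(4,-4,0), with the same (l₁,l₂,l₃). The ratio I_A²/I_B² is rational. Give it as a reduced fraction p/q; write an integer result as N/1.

264/245

l's match ⇒ only the (l;m) 3-j factors differ between A and B.
A: triangle coeff Δ(6,4,6) = 1/15315300; Σ_t [1,2]: t=1:−1/1451520 t=2:+1/483840 = 1/725760; (3j)²=24/1547 [(6 4 6; -3 -2 5)], sign=-1
B: triangle coeff Δ(6,4,6) = 1/15315300; Σ_t [0,0]: t=0:+1/829440 = 1/829440; (3j)²=35/2431 [(6 4 6; 4 -4 0)], sign=+1
I_A²/I_B² = (24/1547)/(35/2431) = 264/245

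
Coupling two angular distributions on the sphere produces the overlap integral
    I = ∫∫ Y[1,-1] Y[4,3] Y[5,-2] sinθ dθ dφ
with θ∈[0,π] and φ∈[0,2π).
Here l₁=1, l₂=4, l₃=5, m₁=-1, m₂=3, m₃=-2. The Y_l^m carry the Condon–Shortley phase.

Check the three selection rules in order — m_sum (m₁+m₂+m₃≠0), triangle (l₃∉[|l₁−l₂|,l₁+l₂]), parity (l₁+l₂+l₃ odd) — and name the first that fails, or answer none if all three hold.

m₁+m₂+m₃ = -1 + 3 − 2 = 0  ✓
triangle: |1−4|=3 ≤ l₃=5 ≤ 1+4=5  ✓
parity: l₁+l₂+l₃ = 10 is even  ✓

none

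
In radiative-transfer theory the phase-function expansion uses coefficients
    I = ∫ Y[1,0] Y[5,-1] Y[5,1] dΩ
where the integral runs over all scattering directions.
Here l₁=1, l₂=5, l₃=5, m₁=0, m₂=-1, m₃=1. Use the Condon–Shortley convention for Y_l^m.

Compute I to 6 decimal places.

L=11 odd ⇒ parity kills the (l;000) factor ⇒ I = 0

0.000000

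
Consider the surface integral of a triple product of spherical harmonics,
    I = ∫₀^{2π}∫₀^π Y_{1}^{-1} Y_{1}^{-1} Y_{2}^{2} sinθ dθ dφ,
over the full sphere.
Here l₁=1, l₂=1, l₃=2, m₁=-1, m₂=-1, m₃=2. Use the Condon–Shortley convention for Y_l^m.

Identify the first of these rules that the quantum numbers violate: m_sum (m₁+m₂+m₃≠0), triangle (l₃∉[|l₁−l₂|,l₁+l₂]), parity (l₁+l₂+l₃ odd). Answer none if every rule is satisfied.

none

azimuthal sum: -1 − 1 + 2 = 0  ✓
0 ≤ 2 ≤ 2 (triangle on l)  ✓
L = 1 + 1 + 2 = 4 (even)  ✓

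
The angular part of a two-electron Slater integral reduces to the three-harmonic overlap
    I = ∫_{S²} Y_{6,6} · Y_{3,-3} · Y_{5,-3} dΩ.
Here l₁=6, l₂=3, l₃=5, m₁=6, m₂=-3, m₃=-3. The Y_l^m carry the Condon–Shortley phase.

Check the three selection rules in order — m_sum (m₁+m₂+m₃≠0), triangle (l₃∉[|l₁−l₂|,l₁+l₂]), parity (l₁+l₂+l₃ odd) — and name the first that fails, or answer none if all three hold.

none

m₁+m₂+m₃ = 6 − 3 − 3 = 0  ✓
triangle: |6−3|=3 ≤ l₃=5 ≤ 6+3=9  ✓
parity: l₁+l₂+l₃ = 14 is even  ✓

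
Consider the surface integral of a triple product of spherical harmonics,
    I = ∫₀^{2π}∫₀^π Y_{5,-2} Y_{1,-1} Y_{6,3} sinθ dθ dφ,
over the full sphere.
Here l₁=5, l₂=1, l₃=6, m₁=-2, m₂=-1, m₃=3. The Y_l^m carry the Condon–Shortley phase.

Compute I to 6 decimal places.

-0.245154

Rules hold: Σm=0, L=12 even, 4≤6≤6.
N = 11·3·13 = 429
Δ = 0!·10!·2!/13! = 1/858
Racah Σ t=0..0: t=0:+1/14400 = 1/14400
⇒ 3j(5 1 6; 0 0 0)² = 6/143, sgn +1
Racah Σ t=0..0: t=0:+1/60480 = 1/60480
⇒ 3j(5 1 6; -2 -1 3)² = 6/143, sgn -1
4πI² = N·(3j₀)²·(3jₘ)² = 108/143
I = -1·√(0.755245/4π) = -0.24515397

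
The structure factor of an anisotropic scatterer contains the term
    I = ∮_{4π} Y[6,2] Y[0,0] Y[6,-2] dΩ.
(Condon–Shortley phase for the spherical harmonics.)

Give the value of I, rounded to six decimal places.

0.282095

Checks pass: Σm=0; 12 even; l₃=6∈[6,6].
(2·6+1)(2·0+1)(2·6+1) = 169
Δ: 0! 12! 0! / 13! → 1/13
sum: t=0:+1/518400 = 1/518400
3j²(6 0 6; 0 0 0) = Δ·Π!·Σ² = 1/13  (sign +1)
sum: t=0:+1/967680 = 1/967680
3j²(6 0 6; 2 0 -2) = Δ·Π!·Σ² = 1/13  (sign +1)
combine: 4πI² = 169·1/13·1/13 = 1/1
take √, sign +1: I = 0.28209479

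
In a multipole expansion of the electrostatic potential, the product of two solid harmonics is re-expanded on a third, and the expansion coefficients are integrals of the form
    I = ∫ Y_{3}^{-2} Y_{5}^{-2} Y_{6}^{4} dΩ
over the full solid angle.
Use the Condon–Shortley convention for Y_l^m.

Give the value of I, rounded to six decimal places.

0.088266

m-sum 0 ✓  L=14 even ✓  2≤6≤8 ✓
Π(2lᵢ+1) = 7×11×13 = 1001
triangle coeff Δ(3,5,6) = 1/675675
Σ_t [0,2]: t=0:+1/8640 t=1:−1/2304 t=2:+1/8640 = -7/34560
(3j)²=7/429 [(3 5 6; 0 0 0)], sign=-1
Σ_t [1,2]: t=1:−1/34560 t=2:+1/60480 = -1/80640
(3j)²=6/1001 [(3 5 6; -2 -2 4)], sign=-1
⇒ 4πI² = 14/143
I = (+1)√(14/143/(4π)) = 0.08826552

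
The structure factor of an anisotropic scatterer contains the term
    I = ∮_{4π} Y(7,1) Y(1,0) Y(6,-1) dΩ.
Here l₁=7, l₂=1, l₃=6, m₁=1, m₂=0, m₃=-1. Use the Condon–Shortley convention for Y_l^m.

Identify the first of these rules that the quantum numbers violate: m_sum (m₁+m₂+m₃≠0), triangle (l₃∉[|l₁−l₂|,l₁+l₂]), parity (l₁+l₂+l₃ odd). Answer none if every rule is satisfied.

none

azimuthal sum: 1 + 0 − 1 = 0  ✓
6 ≤ 6 ≤ 8 (triangle on l)  ✓
L = 7 + 1 + 6 = 14 (even)  ✓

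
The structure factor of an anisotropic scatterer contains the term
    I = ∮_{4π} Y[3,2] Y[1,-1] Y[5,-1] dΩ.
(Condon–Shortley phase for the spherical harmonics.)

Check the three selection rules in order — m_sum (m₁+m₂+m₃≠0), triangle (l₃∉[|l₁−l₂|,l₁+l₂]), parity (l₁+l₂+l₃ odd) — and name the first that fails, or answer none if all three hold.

Σmᵢ = 0  ✓
l₃∈[|l₁−l₂|,l₁+l₂]=[2,4], have l₃=5  ✗
Σlᵢ = 9 ⇒ odd

triangle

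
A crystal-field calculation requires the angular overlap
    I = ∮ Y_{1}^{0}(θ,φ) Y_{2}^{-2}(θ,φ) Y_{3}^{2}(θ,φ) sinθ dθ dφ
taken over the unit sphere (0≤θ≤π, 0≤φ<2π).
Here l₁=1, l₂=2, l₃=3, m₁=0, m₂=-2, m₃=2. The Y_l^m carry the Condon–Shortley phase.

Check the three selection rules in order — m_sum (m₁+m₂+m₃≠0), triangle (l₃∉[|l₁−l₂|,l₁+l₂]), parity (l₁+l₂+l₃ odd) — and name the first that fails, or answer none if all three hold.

Σmᵢ = 0  ✓
l₃∈[|l₁−l₂|,l₁+l₂]=[1,3], have l₃=3  ✓
Σlᵢ = 6 ⇒ even  ✓

none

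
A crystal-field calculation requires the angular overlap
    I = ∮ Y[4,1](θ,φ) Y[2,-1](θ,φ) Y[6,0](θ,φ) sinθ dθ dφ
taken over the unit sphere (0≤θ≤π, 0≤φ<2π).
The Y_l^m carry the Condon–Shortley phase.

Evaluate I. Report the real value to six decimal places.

Checks pass: Σm=0; 12 even; l₃=6∈[2,6].
(2·4+1)(2·2+1)(2·6+1) = 585
Δ: 0! 8! 4! / 13! → 1/6435
sum: t=0:+1/2304 = 1/2304
3j²(4 2 6; 0 0 0) = Δ·Π!·Σ² = 5/143  (sign +1)
sum: t=0:+1/4320 = 1/4320
3j²(4 2 6; 1 -1 0) = Δ·Π!·Σ² = 8/429  (sign +1)
combine: 4πI² = 585·5/143·8/429 = 600/1573
take √, sign +1: I = 0.17422334

0.174223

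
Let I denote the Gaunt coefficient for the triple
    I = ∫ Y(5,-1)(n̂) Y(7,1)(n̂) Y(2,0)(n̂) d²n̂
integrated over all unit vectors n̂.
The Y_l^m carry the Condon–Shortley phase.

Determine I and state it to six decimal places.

-0.232242

Checks pass: Σm=0; 14 even; l₃=2∈[2,12].
(2·5+1)(2·7+1)(2·2+1) = 825
Δ: 10! 0! 4! / 15! → 1/15015
sum: t=5:−1/57600 = -1/57600
3j²(5 7 2; 0 0 0) = Δ·Π!·Σ² = 21/715  (sign -1)
sum: t=6:+1/69120 = 1/69120
3j²(5 7 2; -1 1 0) = Δ·Π!·Σ² = 4/143  (sign +1)
combine: 4πI² = 825·21/715·4/143 = 1260/1859
take √, sign -1: I = -0.23224194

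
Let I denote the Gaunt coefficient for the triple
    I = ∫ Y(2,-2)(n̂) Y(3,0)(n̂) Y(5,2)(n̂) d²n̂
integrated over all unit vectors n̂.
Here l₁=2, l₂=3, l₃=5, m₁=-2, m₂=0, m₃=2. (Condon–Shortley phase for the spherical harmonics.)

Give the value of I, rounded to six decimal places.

0.141758

Checks pass: Σm=0; 10 even; l₃=5∈[1,5].
(2·2+1)(2·3+1)(2·5+1) = 385
Δ: 0! 4! 6! / 11! → 1/2310
sum: t=0:+1/144 = 1/144
3j²(2 3 5; 0 0 0) = Δ·Π!·Σ² = 10/231  (sign -1)
sum: t=0:+1/864 = 1/864
3j²(2 3 5; -2 0 2) = Δ·Π!·Σ² = 1/66  (sign -1)
combine: 4πI² = 385·10/231·1/66 = 25/99
take √, sign +1: I = 0.14175797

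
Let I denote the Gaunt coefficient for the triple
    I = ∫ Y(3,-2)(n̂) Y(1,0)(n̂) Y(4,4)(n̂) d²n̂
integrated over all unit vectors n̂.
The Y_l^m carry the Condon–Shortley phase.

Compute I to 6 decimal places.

m-sum = -2 + 0 + 4 = 2 ≠ 0 ⇒ I = 0

0.000000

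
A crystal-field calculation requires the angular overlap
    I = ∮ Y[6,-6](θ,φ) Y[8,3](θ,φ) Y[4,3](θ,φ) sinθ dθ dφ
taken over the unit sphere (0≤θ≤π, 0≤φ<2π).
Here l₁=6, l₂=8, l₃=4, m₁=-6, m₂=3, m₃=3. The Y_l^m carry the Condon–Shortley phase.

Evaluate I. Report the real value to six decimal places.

0.033632

m-sum 0 ✓  L=18 even ✓  2≤4≤14 ✓
Π(2lᵢ+1) = 13×17×9 = 1989
triangle coeff Δ(6,8,4) = 1/23279256
Σ_t [4,6]: t=4:+1/1658880 t=5:−1/518400 t=6:+1/1658880 = -1/1382400
(3j)²=504/46189 [(6 8 4; 0 0 0)], sign=-1
Σ_t [10,10]: t=10:+1/870912000 = 1/870912000
(3j)²=11/16796 [(6 8 4; -6 3 3)], sign=-1
⇒ 4πI² = 1134/79781
I = (+1)√(1134/79781/(4π)) = 0.03363194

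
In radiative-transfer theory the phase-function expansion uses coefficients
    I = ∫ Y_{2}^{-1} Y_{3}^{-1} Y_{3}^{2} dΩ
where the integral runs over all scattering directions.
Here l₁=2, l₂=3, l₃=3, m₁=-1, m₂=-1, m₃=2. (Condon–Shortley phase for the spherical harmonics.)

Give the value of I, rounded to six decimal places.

m-sum 0 ✓  L=8 even ✓  1≤3≤5 ✓
Π(2lᵢ+1) = 5×7×7 = 245
triangle coeff Δ(2,3,3) = 1/3780
Σ_t [0,2]: t=0:+1/24 t=1:−1/4 t=2:+1/24 = -1/6
(3j)²=4/105 [(2 3 3; 0 0 0)], sign=+1
Σ_t [1,2]: t=1:−1/12 t=2:+1/48 = -1/16
(3j)²=1/28 [(2 3 3; -1 -1 2)], sign=+1
⇒ 4πI² = 1/3
I = (+1)√(1/3/(4π)) = 0.16286750

0.162868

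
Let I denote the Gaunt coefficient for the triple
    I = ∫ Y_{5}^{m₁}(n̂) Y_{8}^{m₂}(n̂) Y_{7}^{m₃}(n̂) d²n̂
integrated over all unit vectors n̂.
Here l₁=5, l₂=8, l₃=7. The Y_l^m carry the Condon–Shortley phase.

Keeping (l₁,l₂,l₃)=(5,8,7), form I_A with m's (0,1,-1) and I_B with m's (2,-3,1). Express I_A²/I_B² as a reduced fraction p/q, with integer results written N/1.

1225/22

Same 5,8,7: normalisation and zero-m 3j drop out of the ratio.
A: Δ: 6! 4! 10! / 21! → 1/814773960; sum: t=1:−1/232243200 t=2:+1/8709120 t=3:−1/2488320 t=4:+1/4147200 t=5:−1/49766400 = -7/99532800; 3j²(5 8 7; 0 1 -1) = Δ·Π!·Σ² = 1715/369512  (sign -1)
B: Δ: 6! 4! 10! / 21! → 1/814773960; sum: t=0:+1/62208000 t=1:−1/8294400 t=2:+1/8709120 t=3:−1/69672960 = -1/248832000; 3j²(5 8 7; 2 -3 1) = Δ·Π!·Σ² = 7/83980  (sign -1)
I_A²/I_B² = (1715/369512)/(7/83980) = 1225/22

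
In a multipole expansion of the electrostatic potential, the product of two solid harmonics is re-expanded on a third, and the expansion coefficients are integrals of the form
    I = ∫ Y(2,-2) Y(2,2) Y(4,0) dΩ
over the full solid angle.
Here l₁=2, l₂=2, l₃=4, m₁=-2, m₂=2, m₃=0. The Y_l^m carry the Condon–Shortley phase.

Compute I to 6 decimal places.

0.040299

Checks pass: Σm=0; 8 even; l₃=4∈[0,4].
(2·2+1)(2·2+1)(2·4+1) = 225
Δ: 0! 4! 4! / 9! → 1/630
sum: t=0:+1/16 = 1/16
3j²(2 2 4; 0 0 0) = Δ·Π!·Σ² = 2/35  (sign +1)
sum: t=0:+1/576 = 1/576
3j²(2 2 4; -2 2 0) = Δ·Π!·Σ² = 1/630  (sign +1)
combine: 4πI² = 225·2/35·1/630 = 1/49
take √, sign +1: I = 0.04029926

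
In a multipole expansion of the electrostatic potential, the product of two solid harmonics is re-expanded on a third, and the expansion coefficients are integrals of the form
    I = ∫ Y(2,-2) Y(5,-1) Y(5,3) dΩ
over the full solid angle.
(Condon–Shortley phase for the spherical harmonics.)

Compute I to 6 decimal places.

0.171169

Rules hold: Σm=0, L=12 even, 3≤5≤7.
N = 5·11·11 = 605
Δ = 2!·2!·8!/13! = 1/38610
Racah Σ t=0..2: t=0:+1/2880 t=1:−1/576 t=2:+1/2880 = -1/960
⇒ 3j(2 5 5; 0 0 0)² = 10/429, sgn +1
Racah Σ t=2..2: t=2:+1/5760 = 1/5760
⇒ 3j(2 5 5; -2 -1 3)² = 56/2145, sgn +1
4πI² = N·(3j₀)²·(3jₘ)² = 560/1521
I = +1·√(0.368179/4π) = 0.17116875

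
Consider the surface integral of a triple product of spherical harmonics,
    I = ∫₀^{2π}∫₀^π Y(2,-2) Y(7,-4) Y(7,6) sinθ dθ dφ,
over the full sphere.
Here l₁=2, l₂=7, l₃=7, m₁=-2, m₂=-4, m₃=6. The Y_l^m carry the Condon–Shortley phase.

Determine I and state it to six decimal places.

Checks pass: Σm=0; 16 even; l₃=7∈[5,9].
(2·2+1)(2·7+1)(2·7+1) = 1125
Δ: 2! 2! 12! / 17! → 1/185640
sum: t=0:+1/2419200 t=1:−1/518400 t=2:+1/2419200 = -1/907200
3j²(2 7 7; 0 0 0) = Δ·Π!·Σ² = 56/3315  (sign +1)
sum: t=2:+1/159667200 = 1/159667200
3j²(2 7 7; -2 -4 6) = Δ·Π!·Σ² = 9/1190  (sign -1)
combine: 4πI² = 1125·56/3315·9/1190 = 540/3757
take √, sign -1: I = -0.10694768

-0.106948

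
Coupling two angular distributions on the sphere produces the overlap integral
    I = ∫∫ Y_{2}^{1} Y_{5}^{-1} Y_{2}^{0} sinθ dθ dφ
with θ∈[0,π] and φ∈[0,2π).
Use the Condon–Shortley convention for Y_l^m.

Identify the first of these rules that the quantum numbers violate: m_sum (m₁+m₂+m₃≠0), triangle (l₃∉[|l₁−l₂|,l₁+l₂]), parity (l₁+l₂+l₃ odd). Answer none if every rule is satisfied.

azimuthal sum: 1 − 1 + 0 = 0  ✓
3 ≤ 2 ≤ 7 (triangle on l)  ✗
L = 2 + 5 + 2 = 9 (odd)

triangle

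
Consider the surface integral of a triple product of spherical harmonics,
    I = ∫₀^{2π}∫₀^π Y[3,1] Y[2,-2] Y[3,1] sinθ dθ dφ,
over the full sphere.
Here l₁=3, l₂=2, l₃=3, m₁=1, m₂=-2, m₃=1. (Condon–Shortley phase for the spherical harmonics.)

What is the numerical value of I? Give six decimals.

0.206013

m-sum 0 ✓  L=8 even ✓  1≤3≤5 ✓
Π(2lᵢ+1) = 7×5×7 = 245
triangle coeff Δ(3,2,3) = 1/3780
Σ_t [0,2]: t=0:+1/24 t=1:−1/4 t=2:+1/24 = -1/6
(3j)²=4/105 [(3 2 3; 0 0 0)], sign=+1
Σ_t [0,0]: t=0:+1/16 = 1/16
(3j)²=2/35 [(3 2 3; 1 -2 1)], sign=+1
⇒ 4πI² = 8/15
I = (+1)√(8/15/(4π)) = 0.20601291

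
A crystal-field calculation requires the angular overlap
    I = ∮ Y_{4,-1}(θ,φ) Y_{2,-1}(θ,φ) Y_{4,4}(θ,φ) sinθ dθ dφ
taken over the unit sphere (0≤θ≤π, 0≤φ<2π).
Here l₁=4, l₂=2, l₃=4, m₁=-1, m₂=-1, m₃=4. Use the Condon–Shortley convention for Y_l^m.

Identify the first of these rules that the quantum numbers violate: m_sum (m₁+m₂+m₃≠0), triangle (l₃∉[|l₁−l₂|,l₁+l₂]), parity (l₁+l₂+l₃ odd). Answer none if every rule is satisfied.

m₁+m₂+m₃ = -1 − 1 + 4 = 2  ✗
triangle: |4−2|=2 ≤ l₃=4 ≤ 4+2=6
parity: l₁+l₂+l₃ = 10 is even

m_sum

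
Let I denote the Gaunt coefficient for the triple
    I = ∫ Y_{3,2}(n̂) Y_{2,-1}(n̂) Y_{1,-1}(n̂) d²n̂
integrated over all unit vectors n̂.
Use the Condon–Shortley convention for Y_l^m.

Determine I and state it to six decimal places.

0.261169

Rules hold: Σm=0, L=6 even, 1≤1≤5.
N = 7·5·3 = 105
Δ = 4!·2!·0!/7! = 1/105
Racah Σ t=2..2: t=2:+1/4 = 1/4
⇒ 3j(3 2 1; 0 0 0)² = 3/35, sgn -1
Racah Σ t=1..1: t=1:−1/12 = -1/12
⇒ 3j(3 2 1; 2 -1 -1)² = 2/21, sgn -1
4πI² = N·(3j₀)²·(3jₘ)² = 6/7
I = +1·√(0.857143/4π) = 0.26116903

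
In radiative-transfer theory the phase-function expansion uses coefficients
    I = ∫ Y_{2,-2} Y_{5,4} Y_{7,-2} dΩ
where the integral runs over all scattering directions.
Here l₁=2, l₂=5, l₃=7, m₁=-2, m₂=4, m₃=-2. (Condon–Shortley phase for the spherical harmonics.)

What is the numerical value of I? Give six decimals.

0.025340

m-sum 0 ✓  L=14 even ✓  3≤7≤7 ✓
Π(2lᵢ+1) = 5×11×15 = 825
triangle coeff Δ(2,5,7) = 1/15015
Σ_t [0,0]: t=0:+1/57600 = 1/57600
(3j)²=21/715 [(2 5 7; 0 0 0)], sign=-1
Σ_t [0,0]: t=0:+1/8709120 = 1/8709120
(3j)²=1/3003 [(2 5 7; -2 4 -2)], sign=-1
⇒ 4πI² = 15/1859
I = (+1)√(15/1859/(4π)) = 0.02533967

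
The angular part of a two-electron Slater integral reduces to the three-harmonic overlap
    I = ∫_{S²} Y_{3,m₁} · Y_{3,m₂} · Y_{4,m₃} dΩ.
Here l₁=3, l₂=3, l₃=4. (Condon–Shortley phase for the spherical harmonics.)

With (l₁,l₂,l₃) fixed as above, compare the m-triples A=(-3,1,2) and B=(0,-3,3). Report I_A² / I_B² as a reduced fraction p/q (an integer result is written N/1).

6/7

l's match ⇒ only the (l;m) 3-j factors differ between A and B.
A: triangle coeff Δ(3,3,4) = 1/34650; Σ_t [2,2]: t=2:+1/192 = 1/192; (3j)²=3/77 [(3 3 4; -3 1 2)], sign=+1
B: triangle coeff Δ(3,3,4) = 1/34650; Σ_t [0,0]: t=0:+1/288 = 1/288; (3j)²=1/22 [(3 3 4; 0 -3 3)], sign=-1
I_A²/I_B² = (3/77)/(1/22) = 6/7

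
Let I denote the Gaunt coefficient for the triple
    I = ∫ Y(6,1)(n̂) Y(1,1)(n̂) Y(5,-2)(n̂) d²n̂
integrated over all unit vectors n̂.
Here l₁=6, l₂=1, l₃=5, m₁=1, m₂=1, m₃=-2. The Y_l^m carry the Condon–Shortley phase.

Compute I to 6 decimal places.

Rules hold: Σm=0, L=12 even, 5≤5≤7.
N = 13·3·11 = 429
Δ = 2!·10!·0!/13! = 1/858
Racah Σ t=1..1: t=1:−1/14400 = -1/14400
⇒ 3j(6 1 5; 0 0 0)² = 6/143, sgn +1
Racah Σ t=2..2: t=2:+1/60480 = 1/60480
⇒ 3j(6 1 5; 1 1 -2)² = 5/429, sgn -1
4πI² = N·(3j₀)²·(3jₘ)² = 30/143
I = -1·√(0.20979/4π) = -0.12920749

-0.129207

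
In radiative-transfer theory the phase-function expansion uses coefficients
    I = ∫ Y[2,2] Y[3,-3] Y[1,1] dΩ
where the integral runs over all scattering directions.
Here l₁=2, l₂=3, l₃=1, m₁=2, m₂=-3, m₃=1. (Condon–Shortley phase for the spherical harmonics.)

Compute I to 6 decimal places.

-0.319865

Rules hold: Σm=0, L=6 even, 1≤1≤5.
N = 5·7·3 = 105
Δ = 4!·0!·2!/7! = 1/105
Racah Σ t=2..2: t=2:+1/4 = 1/4
⇒ 3j(2 3 1; 0 0 0)² = 3/35, sgn -1
Racah Σ t=0..0: t=0:+1/48 = 1/48
⇒ 3j(2 3 1; 2 -3 1)² = 1/7, sgn +1
4πI² = N·(3j₀)²·(3jₘ)² = 9/7
I = -1·√(1.28571/4π) = -0.31986543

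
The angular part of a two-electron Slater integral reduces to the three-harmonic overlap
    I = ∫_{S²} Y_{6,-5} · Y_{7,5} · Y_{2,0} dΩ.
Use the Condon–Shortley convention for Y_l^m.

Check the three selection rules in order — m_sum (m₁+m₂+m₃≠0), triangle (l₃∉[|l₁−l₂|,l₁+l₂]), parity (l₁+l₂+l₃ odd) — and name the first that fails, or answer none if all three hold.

azimuthal sum: -5 + 5 + 0 = 0  ✓
1 ≤ 2 ≤ 13 (triangle on l)  ✓
L = 6 + 7 + 2 = 15 (odd)  ✗

parity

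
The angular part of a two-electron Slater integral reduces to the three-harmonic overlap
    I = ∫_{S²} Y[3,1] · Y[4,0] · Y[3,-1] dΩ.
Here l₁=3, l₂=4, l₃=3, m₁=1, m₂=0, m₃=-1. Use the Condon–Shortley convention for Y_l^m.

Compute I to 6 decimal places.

-0.025645

Rules hold: Σm=0, L=10 even, 1≤3≤7.
N = 7·9·7 = 441
Δ = 4!·2!·4!/11! = 1/34650
Racah Σ t=1..3: t=1:−1/72 t=2:+1/16 t=3:−1/72 = 5/144
⇒ 3j(3 4 3; 0 0 0)² = 2/77, sgn -1
Racah Σ t=0..2: t=0:+1/1152 t=1:−1/36 t=2:+1/32 = 5/1152
⇒ 3j(3 4 3; 1 0 -1)² = 1/1386, sgn +1
4πI² = N·(3j₀)²·(3jₘ)² = 1/121
I = -1·√(0.00826446/4π) = -0.02564498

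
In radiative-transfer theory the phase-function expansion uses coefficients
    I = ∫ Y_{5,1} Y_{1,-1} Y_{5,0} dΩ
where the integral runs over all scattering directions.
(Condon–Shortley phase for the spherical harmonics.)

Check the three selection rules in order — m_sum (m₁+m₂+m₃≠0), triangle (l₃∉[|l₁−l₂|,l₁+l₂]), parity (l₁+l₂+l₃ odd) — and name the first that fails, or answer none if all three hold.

parity

Σmᵢ = 0  ✓
l₃∈[|l₁−l₂|,l₁+l₂]=[4,6], have l₃=5  ✓
Σlᵢ = 11 ⇒ odd  ✗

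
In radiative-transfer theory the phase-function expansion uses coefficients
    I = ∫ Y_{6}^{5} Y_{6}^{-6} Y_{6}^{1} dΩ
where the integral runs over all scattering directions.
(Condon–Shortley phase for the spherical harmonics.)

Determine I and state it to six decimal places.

Checks pass: Σm=0; 18 even; l₃=6∈[0,12].
(2·6+1)(2·6+1)(2·6+1) = 2197
Δ: 6! 6! 6! / 19! → 1/325909584
sum: t=0:+1/373248000 t=1:−1/1728000 t=2:+1/110592 t=3:−1/46656 t=4:+1/110592 t=5:−1/1728000 t=6:+1/373248000 = -7/1555200
3j²(6 6 6; 0 0 0) = Δ·Π!·Σ² = 400/46189  (sign -1)
sum: t=0:+1/62208000 = 1/62208000
3j²(6 6 6; 5 -6 1) = Δ·Π!·Σ² = 77/8398  (sign -1)
combine: 4πI² = 2197·400/46189·77/8398 = 18200/104329
take √, sign +1: I = 0.11782250

0.117823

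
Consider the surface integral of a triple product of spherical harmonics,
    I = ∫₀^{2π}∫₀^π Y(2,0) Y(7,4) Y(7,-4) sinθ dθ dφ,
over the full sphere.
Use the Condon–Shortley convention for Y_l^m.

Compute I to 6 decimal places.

0.022834

m-sum 0 ✓  L=16 even ✓  5≤7≤9 ✓
Π(2lᵢ+1) = 5×15×15 = 1125
triangle coeff Δ(2,7,7) = 1/185640
Σ_t [0,2]: t=0:+1/2419200 t=1:−1/518400 t=2:+1/2419200 = -1/907200
(3j)²=56/3315 [(2 7 7; 0 0 0)], sign=+1
Σ_t [0,2]: t=0:+1/159667200 t=1:−1/7257600 t=2:+1/8709120 = -1/59875200
(3j)²=8/23205 [(2 7 7; 0 4 -4)], sign=+1
⇒ 4πI² = 320/48841
I = (+1)√(320/48841/(4π)) = 0.02283378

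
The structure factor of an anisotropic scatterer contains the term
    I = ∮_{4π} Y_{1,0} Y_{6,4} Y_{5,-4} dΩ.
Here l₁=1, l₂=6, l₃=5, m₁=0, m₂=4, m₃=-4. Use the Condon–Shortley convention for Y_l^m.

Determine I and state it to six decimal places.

0.182727

Rules hold: Σm=0, L=12 even, 5≤5≤7.
N = 3·13·11 = 429
Δ = 2!·0!·10!/13! = 1/858
Racah Σ t=1..1: t=1:−1/14400 = -1/14400
⇒ 3j(1 6 5; 0 0 0)² = 6/143, sgn +1
Racah Σ t=1..1: t=1:−1/362880 = -1/362880
⇒ 3j(1 6 5; 0 4 -4)² = 10/429, sgn +1
4πI² = N·(3j₀)²·(3jₘ)² = 60/143
I = +1·√(0.41958/4π) = 0.18272698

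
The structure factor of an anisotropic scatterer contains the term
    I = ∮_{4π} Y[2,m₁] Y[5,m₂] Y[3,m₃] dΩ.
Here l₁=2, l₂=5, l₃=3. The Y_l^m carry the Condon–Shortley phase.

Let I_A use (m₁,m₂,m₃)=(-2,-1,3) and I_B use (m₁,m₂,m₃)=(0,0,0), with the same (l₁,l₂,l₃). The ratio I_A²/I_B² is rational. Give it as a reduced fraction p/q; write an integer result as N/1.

Shared (l₁,l₂,l₃)=(2,5,3): N and (l;000)² cancel in I_A²/I_B².
A: Δ = 4!·0!·6!/11! = 1/2310; Racah Σ t=4..4: t=4:+1/17280 = 1/17280; ⇒ 3j(2 5 3; -2 -1 3)² = 1/2310, sgn +1
B: Δ = 4!·0!·6!/11! = 1/2310; Racah Σ t=2..2: t=2:+1/144 = 1/144; ⇒ 3j(2 5 3; 0 0 0)² = 10/231, sgn -1
I_A²/I_B² = (1/2310)/(10/231) = 1/100

1/100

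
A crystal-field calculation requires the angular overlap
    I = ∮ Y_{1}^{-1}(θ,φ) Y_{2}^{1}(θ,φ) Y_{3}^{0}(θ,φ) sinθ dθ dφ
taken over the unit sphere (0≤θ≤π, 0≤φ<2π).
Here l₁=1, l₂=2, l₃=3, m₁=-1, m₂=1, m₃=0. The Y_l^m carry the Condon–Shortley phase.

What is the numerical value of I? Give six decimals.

m-sum 0 ✓  L=6 even ✓  1≤3≤3 ✓
Π(2lᵢ+1) = 3×5×7 = 105
triangle coeff Δ(1,2,3) = 1/105
Σ_t [0,0]: t=0:+1/4 = 1/4
(3j)²=3/35 [(1 2 3; 0 0 0)], sign=-1
Σ_t [0,0]: t=0:+1/12 = 1/12
(3j)²=1/35 [(1 2 3; -1 1 0)], sign=-1
⇒ 4πI² = 9/35
I = (+1)√(9/35/(4π)) = 0.14304817

0.143048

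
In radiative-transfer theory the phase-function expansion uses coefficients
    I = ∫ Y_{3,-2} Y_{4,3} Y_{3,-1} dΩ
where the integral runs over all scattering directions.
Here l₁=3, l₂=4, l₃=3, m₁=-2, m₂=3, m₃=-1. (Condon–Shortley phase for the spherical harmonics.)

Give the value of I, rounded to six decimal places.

-0.095955

m-sum 0 ✓  L=10 even ✓  1≤3≤7 ✓
Π(2lᵢ+1) = 7×9×7 = 441
triangle coeff Δ(3,4,3) = 1/34650
Σ_t [1,3]: t=1:−1/72 t=2:+1/16 t=3:−1/72 = 5/144
(3j)²=2/77 [(3 4 3; 0 0 0)], sign=-1
Σ_t [3,4]: t=3:−1/288 t=4:+1/144 = 1/288
(3j)²=1/99 [(3 4 3; -2 3 -1)], sign=+1
⇒ 4πI² = 14/121
I = (-1)√(14/121/(4π)) = -0.09595473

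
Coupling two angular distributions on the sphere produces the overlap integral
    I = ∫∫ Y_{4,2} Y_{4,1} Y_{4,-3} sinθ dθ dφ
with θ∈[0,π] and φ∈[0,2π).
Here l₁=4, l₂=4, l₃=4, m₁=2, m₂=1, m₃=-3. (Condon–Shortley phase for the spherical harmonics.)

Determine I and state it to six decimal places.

-0.063661

Rules hold: Σm=0, L=12 even, 0≤4≤8.
N = 9·9·9 = 729
Δ = 4!·4!·4!/13! = 1/450450
Racah Σ t=0..4: t=0:+1/13824 t=1:−1/216 t=2:+1/64 t=3:−1/216 t=4:+1/13824 = 5/768
⇒ 3j(4 4 4; 0 0 0)² = 18/1001, sgn +1
Racah Σ t=1..2: t=1:−1/864 t=2:+1/576 = 1/1728
⇒ 3j(4 4 4; 2 1 -3)² = 5/1287, sgn -1
4πI² = N·(3j₀)²·(3jₘ)² = 7290/143143
I = -1·√(0.0509281/4π) = -0.06366105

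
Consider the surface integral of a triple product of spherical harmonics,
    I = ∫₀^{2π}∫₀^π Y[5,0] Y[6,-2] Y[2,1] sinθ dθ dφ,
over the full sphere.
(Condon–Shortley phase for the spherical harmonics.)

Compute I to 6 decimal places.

0.000000

0 − 2 + 1 = -1 ≠ 0: azimuthal integral kills it; I = 0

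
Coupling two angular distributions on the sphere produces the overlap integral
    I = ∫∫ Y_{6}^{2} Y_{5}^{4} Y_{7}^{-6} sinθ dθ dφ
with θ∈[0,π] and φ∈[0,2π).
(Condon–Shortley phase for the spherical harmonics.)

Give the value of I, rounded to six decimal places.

-0.164530

m-sum 0 ✓  L=18 even ✓  1≤7≤11 ✓
Π(2lᵢ+1) = 13×11×15 = 2145
triangle coeff Δ(6,5,7) = 1/174594420
Σ_t [0,4]: t=0:+1/4147200 t=1:−1/207360 t=2:+1/82944 t=3:−1/207360 t=4:+1/4147200 = 1/345600
(3j)²=420/46189 [(6 5 7; 0 0 0)], sign=-1
Σ_t [3,4]: t=3:−1/21772800 t=4:+1/116121600 = -13/348364800
(3j)²=169/9690 [(6 5 7; 2 4 -6)], sign=+1
⇒ 4πI² = 35490/104329
I = (-1)√(35490/104329/(4π)) = -0.16453017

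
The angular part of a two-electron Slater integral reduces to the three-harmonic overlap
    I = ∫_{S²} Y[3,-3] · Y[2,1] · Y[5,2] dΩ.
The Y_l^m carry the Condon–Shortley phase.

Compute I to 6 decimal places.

Checks pass: Σm=0; 10 even; l₃=5∈[1,5].
(2·3+1)(2·2+1)(2·5+1) = 385
Δ: 0! 6! 4! / 11! → 1/2310
sum: t=0:+1/144 = 1/144
3j²(3 2 5; 0 0 0) = Δ·Π!·Σ² = 10/231  (sign -1)
sum: t=0:+1/4320 = 1/4320
3j²(3 2 5; -3 1 2) = Δ·Π!·Σ² = 1/330  (sign -1)
combine: 4πI² = 385·10/231·1/330 = 5/99
take √, sign +1: I = 0.06339609

0.063396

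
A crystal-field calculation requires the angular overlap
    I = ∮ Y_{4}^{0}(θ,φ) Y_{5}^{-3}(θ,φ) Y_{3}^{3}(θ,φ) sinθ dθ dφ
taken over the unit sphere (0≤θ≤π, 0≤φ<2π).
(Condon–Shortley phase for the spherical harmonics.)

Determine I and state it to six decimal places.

m-sum 0 ✓  L=12 even ✓  1≤3≤9 ✓
Π(2lᵢ+1) = 9×11×7 = 693
triangle coeff Δ(4,5,3) = 1/180180
Σ_t [2,4]: t=2:+1/576 t=3:−1/144 t=4:+1/576 = -1/288
(3j)²=20/1001 [(4 5 3; 0 0 0)], sign=+1
Σ_t [2,2]: t=2:+1/2304 = 1/2304
(3j)²=5/143 [(4 5 3; 0 -3 3)], sign=+1
⇒ 4πI² = 900/1859
I = (+1)√(900/1859/(4π)) = 0.19628026

0.196280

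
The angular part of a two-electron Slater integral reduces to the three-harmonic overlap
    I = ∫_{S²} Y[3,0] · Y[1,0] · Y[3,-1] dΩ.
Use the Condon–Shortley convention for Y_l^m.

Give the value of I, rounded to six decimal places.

Σmᵢ = -1 ≠ 0, so the φ-integral vanishes; I = 0

0.000000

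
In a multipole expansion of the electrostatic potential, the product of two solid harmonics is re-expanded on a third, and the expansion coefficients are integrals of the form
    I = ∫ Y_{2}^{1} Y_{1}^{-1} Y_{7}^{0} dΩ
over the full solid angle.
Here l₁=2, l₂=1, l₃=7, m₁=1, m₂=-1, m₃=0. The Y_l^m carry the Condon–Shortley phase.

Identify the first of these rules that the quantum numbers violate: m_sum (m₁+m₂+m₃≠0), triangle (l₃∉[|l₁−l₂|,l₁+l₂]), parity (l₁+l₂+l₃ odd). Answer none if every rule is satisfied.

triangle

m₁+m₂+m₃ = 1 − 1 + 0 = 0  ✓
triangle: |2−1|=1 ≤ l₃=7 ≤ 2+1=3  ✗
parity: l₁+l₂+l₃ = 10 is even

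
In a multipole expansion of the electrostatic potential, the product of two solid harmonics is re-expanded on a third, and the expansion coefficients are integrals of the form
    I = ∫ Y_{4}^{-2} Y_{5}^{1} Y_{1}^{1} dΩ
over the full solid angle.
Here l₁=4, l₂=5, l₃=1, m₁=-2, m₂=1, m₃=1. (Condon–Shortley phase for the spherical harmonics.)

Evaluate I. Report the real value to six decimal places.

-0.120286

m-sum 0 ✓  L=10 even ✓  1≤1≤9 ✓
Π(2lᵢ+1) = 9×11×3 = 297
triangle coeff Δ(4,5,1) = 1/495
Σ_t [4,4]: t=4:+1/576 = 1/576
(3j)²=5/99 [(4 5 1; 0 0 0)], sign=-1
Σ_t [6,6]: t=6:+1/2880 = 1/2880
(3j)²=2/165 [(4 5 1; -2 1 1)], sign=+1
⇒ 4πI² = 2/11
I = (-1)√(2/11/(4π)) = -0.12028562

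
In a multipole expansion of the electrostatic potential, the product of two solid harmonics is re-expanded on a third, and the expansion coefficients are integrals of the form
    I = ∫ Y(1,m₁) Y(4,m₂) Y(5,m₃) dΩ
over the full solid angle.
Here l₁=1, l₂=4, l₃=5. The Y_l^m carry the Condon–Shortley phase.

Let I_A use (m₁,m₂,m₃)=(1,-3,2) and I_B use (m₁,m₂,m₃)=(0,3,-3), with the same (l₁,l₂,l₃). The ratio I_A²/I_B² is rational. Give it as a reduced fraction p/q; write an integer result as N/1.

3/16

Shared (l₁,l₂,l₃)=(1,4,5): N and (l;000)² cancel in I_A²/I_B².
A: Δ = 0!·2!·8!/11! = 1/495; Racah Σ t=0..0: t=0:+1/10080 = 1/10080; ⇒ 3j(1 4 5; 1 -3 2)² = 1/165, sgn -1
B: Δ = 0!·2!·8!/11! = 1/495; Racah Σ t=0..0: t=0:+1/5040 = 1/5040; ⇒ 3j(1 4 5; 0 3 -3)² = 16/495, sgn +1
I_A²/I_B² = (1/165)/(16/495) = 3/16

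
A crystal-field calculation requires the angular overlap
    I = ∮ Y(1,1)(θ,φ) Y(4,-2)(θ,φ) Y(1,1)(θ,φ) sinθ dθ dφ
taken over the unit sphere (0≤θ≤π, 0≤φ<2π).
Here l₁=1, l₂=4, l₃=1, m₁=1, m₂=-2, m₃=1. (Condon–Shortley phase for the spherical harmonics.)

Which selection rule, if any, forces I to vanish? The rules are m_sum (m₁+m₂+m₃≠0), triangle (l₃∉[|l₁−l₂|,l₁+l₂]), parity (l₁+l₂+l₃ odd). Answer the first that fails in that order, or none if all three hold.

triangle

m₁+m₂+m₃ = 1 − 2 + 1 = 0  ✓
triangle: |1−4|=3 ≤ l₃=1 ≤ 1+4=5  ✗
parity: l₁+l₂+l₃ = 6 is even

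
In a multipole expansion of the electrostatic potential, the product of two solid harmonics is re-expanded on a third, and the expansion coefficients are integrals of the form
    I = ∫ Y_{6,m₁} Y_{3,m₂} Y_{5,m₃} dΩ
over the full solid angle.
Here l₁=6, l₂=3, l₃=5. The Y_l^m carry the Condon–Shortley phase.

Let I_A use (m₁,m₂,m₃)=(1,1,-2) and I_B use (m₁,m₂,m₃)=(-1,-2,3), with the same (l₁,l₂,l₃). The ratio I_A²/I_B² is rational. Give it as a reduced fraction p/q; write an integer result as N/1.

Shared (l₁,l₂,l₃)=(6,3,5): N and (l;000)² cancel in I_A²/I_B².
A: Δ = 4!·8!·2!/15! = 1/675675; Racah Σ t=2..4: t=2:+1/5760 t=3:−1/8640 t=4:+1/241920 = 1/16128; ⇒ 3j(6 3 5; 1 1 -2)² = 5/1001, sgn -1
B: Δ = 4!·8!·2!/15! = 1/675675; Racah Σ t=0..1: t=0:+1/120960 t=1:−1/17280 = -1/20160; ⇒ 3j(6 3 5; -1 -2 3)² = 64/3003, sgn -1
I_A²/I_B² = (5/1001)/(64/3003) = 15/64

15/64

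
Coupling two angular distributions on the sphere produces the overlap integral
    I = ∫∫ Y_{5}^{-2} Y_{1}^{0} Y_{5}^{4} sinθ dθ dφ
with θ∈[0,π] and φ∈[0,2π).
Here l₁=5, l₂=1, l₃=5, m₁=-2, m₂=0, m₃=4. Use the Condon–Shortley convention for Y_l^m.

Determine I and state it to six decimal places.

Σmᵢ = 2 ≠ 0, so the φ-integral vanishes; I = 0

0.000000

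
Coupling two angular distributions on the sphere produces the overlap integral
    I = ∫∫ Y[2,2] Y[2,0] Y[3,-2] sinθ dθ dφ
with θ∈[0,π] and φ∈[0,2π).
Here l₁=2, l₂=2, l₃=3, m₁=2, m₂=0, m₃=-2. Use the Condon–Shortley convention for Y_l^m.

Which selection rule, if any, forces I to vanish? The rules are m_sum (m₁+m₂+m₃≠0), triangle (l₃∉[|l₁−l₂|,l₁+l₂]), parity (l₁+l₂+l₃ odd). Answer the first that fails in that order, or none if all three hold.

parity

m₁+m₂+m₃ = 2 + 0 − 2 = 0  ✓
triangle: |2−2|=0 ≤ l₃=3 ≤ 2+2=4  ✓
parity: l₁+l₂+l₃ = 7 is odd  ✗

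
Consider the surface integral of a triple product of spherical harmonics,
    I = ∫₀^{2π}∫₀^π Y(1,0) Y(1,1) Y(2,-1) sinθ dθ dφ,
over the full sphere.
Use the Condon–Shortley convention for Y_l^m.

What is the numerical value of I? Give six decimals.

-0.218510

Rules hold: Σm=0, L=4 even, 0≤2≤2.
N = 3·3·5 = 45
Δ = 0!·2!·2!/5! = 1/30
Racah Σ t=0..0: t=0:+1/1 = 1/1
⇒ 3j(1 1 2; 0 0 0)² = 2/15, sgn +1
Racah Σ t=0..0: t=0:+1/2 = 1/2
⇒ 3j(1 1 2; 0 1 -1)² = 1/10, sgn -1
4πI² = N·(3j₀)²·(3jₘ)² = 3/5
I = -1·√(0.6/4π) = -0.21850969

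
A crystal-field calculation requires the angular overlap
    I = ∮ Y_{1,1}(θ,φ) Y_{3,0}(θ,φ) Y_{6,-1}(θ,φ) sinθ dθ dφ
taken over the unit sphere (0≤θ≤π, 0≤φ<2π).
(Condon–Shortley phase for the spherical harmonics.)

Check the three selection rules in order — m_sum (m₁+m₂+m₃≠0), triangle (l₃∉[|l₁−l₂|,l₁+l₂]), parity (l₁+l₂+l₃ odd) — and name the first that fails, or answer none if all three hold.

triangle

m₁+m₂+m₃ = 1 + 0 − 1 = 0  ✓
triangle: |1−3|=2 ≤ l₃=6 ≤ 1+3=4  ✗
parity: l₁+l₂+l₃ = 10 is even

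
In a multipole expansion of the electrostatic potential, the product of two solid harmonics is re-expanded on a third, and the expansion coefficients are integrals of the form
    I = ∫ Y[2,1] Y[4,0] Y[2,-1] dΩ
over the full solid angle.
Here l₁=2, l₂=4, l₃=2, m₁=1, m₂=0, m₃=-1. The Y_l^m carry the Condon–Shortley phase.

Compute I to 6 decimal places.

0.161197

m-sum 0 ✓  L=8 even ✓  2≤2≤6 ✓
Π(2lᵢ+1) = 5×9×5 = 225
triangle coeff Δ(2,4,2) = 1/630
Σ_t [2,2]: t=2:+1/16 = 1/16
(3j)²=2/35 [(2 4 2; 0 0 0)], sign=+1
Σ_t [1,1]: t=1:−1/36 = -1/36
(3j)²=8/315 [(2 4 2; 1 0 -1)], sign=+1
⇒ 4πI² = 16/49
I = (+1)√(16/49/(4π)) = 0.16119702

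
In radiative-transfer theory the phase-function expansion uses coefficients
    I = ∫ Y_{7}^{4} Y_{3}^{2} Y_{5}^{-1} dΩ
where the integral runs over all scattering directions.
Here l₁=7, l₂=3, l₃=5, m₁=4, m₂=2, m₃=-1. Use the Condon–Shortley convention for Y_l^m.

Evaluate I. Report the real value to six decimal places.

Σmᵢ = 5 ≠ 0, so the φ-integral vanishes; I = 0

0.000000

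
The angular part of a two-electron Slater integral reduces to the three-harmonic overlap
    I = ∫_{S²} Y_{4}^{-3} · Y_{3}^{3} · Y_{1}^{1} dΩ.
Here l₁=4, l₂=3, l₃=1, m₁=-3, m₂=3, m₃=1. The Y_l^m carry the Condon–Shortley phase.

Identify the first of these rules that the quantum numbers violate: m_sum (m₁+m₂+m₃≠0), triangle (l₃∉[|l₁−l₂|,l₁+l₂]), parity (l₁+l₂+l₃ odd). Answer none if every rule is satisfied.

Σmᵢ = 1  ✗
l₃∈[|l₁−l₂|,l₁+l₂]=[1,7], have l₃=1
Σlᵢ = 8 ⇒ even

m_sum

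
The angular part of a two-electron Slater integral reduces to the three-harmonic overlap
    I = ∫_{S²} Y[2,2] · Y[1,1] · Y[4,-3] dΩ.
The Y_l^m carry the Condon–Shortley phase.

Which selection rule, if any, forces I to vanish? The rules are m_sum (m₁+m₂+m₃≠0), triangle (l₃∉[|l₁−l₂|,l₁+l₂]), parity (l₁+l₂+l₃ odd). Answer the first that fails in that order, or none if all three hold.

azimuthal sum: 2 + 1 − 3 = 0  ✓
1 ≤ 4 ≤ 3 (triangle on l)  ✗
L = 2 + 1 + 4 = 7 (odd)

triangle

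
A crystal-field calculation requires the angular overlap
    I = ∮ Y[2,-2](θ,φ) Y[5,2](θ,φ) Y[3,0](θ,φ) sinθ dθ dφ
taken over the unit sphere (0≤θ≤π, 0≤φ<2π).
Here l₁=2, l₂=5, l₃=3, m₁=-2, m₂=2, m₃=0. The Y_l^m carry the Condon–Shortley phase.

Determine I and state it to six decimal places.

Checks pass: Σm=0; 10 even; l₃=3∈[3,7].
(2·2+1)(2·5+1)(2·3+1) = 385
Δ: 4! 0! 6! / 11! → 1/2310
sum: t=2:+1/144 = 1/144
3j²(2 5 3; 0 0 0) = Δ·Π!·Σ² = 10/231  (sign -1)
sum: t=4:+1/864 = 1/864
3j²(2 5 3; -2 2 0) = Δ·Π!·Σ² = 1/66  (sign -1)
combine: 4πI² = 385·10/231·1/66 = 25/99
take √, sign +1: I = 0.14175797

0.141758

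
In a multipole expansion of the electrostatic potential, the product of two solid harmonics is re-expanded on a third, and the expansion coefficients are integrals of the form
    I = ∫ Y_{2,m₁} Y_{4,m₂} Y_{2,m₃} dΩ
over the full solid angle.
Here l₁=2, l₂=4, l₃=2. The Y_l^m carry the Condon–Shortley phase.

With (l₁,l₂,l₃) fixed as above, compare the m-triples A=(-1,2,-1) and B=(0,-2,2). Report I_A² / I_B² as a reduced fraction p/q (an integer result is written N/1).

l's match ⇒ only the (l;m) 3-j factors differ between A and B.
A: triangle coeff Δ(2,4,2) = 1/630; Σ_t [3,3]: t=3:−1/36 = -1/36; (3j)²=4/63 [(2 4 2; -1 2 -1)], sign=+1
B: triangle coeff Δ(2,4,2) = 1/630; Σ_t [2,2]: t=2:+1/96 = 1/96; (3j)²=1/42 [(2 4 2; 0 -2 2)], sign=+1
I_A²/I_B² = (4/63)/(1/42) = 8/3

8/3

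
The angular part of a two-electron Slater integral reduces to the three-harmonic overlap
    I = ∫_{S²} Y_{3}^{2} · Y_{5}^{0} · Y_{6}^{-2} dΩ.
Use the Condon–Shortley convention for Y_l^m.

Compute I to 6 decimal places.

-0.077843

Rules hold: Σm=0, L=14 even, 2≤6≤8.
N = 7·11·13 = 1001
Δ = 2!·4!·8!/15! = 1/675675
Racah Σ t=0..2: t=0:+1/8640 t=1:−1/2304 t=2:+1/8640 = -7/34560
⇒ 3j(3 5 6; 0 0 0)² = 7/429, sgn -1
Racah Σ t=0..1: t=0:+1/8640 t=1:−1/13824 = 1/23040
⇒ 3j(3 5 6; 2 0 -2)² = 2/429, sgn +1
4πI² = N·(3j₀)²·(3jₘ)² = 98/1287
I = -1·√(0.0761461/4π) = -0.07784287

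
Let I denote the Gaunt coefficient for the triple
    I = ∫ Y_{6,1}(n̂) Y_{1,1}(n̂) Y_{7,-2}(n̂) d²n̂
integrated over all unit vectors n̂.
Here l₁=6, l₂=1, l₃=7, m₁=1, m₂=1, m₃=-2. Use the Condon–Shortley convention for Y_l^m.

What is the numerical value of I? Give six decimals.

0.209937

Checks pass: Σm=0; 14 even; l₃=7∈[5,7].
(2·6+1)(2·1+1)(2·7+1) = 585
Δ: 0! 12! 2! / 15! → 1/1365
sum: t=0:+1/518400 = 1/518400
3j²(6 1 7; 0 0 0) = Δ·Π!·Σ² = 7/195  (sign -1)
sum: t=0:+1/1209600 = 1/1209600
3j²(6 1 7; 1 1 -2) = Δ·Π!·Σ² = 12/455  (sign -1)
combine: 4πI² = 585·7/195·12/455 = 36/65
take √, sign +1: I = 0.20993732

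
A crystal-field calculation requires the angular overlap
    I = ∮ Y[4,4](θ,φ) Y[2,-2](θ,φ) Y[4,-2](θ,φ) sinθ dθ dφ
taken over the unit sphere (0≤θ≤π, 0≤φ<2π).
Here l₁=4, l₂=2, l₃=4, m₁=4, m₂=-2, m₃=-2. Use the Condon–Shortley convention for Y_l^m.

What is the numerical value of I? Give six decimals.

Rules hold: Σm=0, L=10 even, 2≤4≤6.
N = 9·5·9 = 405
Δ = 2!·6!·2!/11! = 1/13860
Racah Σ t=0..2: t=0:+1/192 t=1:−1/36 t=2:+1/192 = -5/288
⇒ 3j(4 2 4; 0 0 0)² = 20/693, sgn -1
Racah Σ t=0..0: t=0:+1/2880 = 1/2880
⇒ 3j(4 2 4; 4 -2 -2)² = 2/165, sgn +1
4πI² = N·(3j₀)²·(3jₘ)² = 120/847
I = -1·√(0.141677/4π) = -0.10618031

-0.106180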